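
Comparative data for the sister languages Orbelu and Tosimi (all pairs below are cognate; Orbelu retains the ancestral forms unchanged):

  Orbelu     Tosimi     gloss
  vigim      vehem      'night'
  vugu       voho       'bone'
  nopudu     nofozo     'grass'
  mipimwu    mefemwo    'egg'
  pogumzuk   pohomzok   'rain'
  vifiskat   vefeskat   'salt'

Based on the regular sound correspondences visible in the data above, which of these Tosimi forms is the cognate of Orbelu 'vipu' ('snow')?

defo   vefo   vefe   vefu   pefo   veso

vefo

mipimwu ~ mefemwo — Orbelu i corresponds to Tosimi e after a consonant, before a labial obstruent.
nopudu ~ nofozo — Orbelu p corresponds to Tosimi f between vowels (before a back vowel).
vugu ~ voho, nopudu ~ nofozo — Orbelu u corresponds to Tosimi o word-finally.
Applying these to Orbelu 'vipu':
  vipu → vepu   (i→e after a consonant, before a labial obstruent)
  vepu → vefu   (p→f between vowels (before a back vowel))
  vefu → vefo   (u→o word-finally)
So the Tosimi cognate is 'vefo'.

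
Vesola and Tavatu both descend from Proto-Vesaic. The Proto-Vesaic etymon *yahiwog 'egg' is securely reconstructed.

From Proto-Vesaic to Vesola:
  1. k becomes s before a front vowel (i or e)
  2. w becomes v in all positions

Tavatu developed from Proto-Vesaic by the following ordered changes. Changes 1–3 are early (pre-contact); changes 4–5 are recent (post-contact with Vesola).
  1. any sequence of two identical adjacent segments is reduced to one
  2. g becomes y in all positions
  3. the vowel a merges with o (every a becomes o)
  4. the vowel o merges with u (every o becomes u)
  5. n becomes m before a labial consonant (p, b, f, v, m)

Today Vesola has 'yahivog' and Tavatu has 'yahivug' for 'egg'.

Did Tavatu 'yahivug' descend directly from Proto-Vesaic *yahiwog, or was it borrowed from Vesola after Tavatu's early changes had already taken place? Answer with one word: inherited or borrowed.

If inherited, *yahiwog would pass through all of Tavatu's changes:
Tavatu: *yahiwog > yahiwoy > yohiwoy > yuhiwuy  (by unconditioned shift, vowel merger, vowel merger)
If borrowed from Vesola 'yahivog' after the early changes, it would undergo only the recent ones:
  rule 4 (vowel merger): yahivog → yahivug
  rule 5 (nasal place assimilation): no change (yahivug)
  ⇒ as a loan: yahivug
Tavatu 'yahivug' matches the loan outcome 'yahivug', not the inherited 'yuhiwuy' — it skipped the early Tavatu changes, so it was borrowed from Vesola.

borrowed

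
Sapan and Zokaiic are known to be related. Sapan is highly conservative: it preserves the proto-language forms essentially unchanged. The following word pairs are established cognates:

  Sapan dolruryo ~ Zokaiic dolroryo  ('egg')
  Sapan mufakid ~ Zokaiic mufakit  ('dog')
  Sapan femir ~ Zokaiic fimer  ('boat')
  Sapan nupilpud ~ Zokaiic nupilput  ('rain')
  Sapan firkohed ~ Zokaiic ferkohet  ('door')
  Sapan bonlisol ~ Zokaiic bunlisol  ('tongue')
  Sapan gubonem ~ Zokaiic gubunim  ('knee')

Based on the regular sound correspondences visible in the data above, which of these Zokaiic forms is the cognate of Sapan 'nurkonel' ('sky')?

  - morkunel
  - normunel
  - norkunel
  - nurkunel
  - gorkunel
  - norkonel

norkunel

dolruryo ~ dolroryo — Sapan u corresponds to Zokaiic o after a consonant, before r.
bonlisol ~ bunlisol, gubonem ~ gubunim — Sapan o corresponds to Zokaiic u after a consonant, before a nasal.
Applying these to Sapan 'nurkonel':
  nurkonel → norkonel   (u→o after a consonant, before r)
  norkonel → norkunel   (o→u after a consonant, before a nasal)
So the Zokaiic cognate is 'norkunel'.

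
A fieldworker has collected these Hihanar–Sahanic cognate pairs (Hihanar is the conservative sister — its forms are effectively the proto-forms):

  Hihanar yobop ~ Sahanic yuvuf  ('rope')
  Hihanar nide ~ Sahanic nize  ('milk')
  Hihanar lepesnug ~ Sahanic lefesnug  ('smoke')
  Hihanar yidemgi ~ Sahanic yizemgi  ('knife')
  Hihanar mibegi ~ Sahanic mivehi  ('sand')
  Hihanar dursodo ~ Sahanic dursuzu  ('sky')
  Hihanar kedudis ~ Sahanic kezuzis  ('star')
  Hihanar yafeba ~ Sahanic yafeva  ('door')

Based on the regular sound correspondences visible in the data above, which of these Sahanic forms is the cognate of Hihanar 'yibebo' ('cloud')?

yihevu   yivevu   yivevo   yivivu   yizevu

mibegi ~ mivehi — Hihanar b corresponds to Sahanic v between vowels (before a front vowel).
yobop ~ yuvuf — Hihanar b corresponds to Sahanic v between vowels (before a back vowel).
dursodo ~ dursuzu — Hihanar o corresponds to Sahanic u word-finally.
Applying these to Hihanar 'yibebo':
  yibebo → yivebo   (b→v between vowels (before a front vowel))
  yivebo → yivevo   (b→v between vowels (before a back vowel))
  yivevo → yivevu   (o→u word-finally)
So the Sahanic cognate is 'yivevu'.

yivevu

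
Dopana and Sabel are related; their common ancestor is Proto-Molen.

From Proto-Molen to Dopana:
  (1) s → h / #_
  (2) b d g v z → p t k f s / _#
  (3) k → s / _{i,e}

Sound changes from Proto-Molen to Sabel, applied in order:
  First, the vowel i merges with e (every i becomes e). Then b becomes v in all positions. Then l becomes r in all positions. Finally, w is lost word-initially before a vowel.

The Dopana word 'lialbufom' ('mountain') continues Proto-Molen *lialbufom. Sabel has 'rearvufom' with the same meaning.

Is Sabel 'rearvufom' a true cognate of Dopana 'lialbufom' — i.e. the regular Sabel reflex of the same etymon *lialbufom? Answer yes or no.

yes

Derive the expected Sabel reflex of *lialbufom:
Sabel: start from *lialbufom.
  rule 1 (vowel merger): lialbufom → lealbufom
  rule 2 (unconditioned shift): lealbufom → lealvufom
  rule 3 (unconditioned shift): lealvufom → rearvufom
  rule 4: no change — rearvufom
  ⇒ Sabel rearvufom
Sabel 'rearvufom' matches the regular reflex exactly, so the pair is cognate.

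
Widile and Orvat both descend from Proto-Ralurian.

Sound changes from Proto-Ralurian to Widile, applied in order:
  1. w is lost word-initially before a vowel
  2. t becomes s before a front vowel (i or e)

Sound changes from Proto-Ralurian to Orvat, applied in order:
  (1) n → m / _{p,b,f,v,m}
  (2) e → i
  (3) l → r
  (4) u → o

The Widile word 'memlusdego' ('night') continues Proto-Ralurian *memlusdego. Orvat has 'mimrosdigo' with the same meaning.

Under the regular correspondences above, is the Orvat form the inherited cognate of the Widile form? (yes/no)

Derive the expected Orvat reflex of *memlusdego:
Orvat: *memlusdego
  memlusdego (rule 1 does not apply)
  memlusdego → mimlusdigo   [vowel merger]
  mimlusdigo → mimrusdigo   [unconditioned shift]
  mimrusdigo → mimrosdigo   [vowel merger]
  giving Orvat mimrosdigo.
Orvat 'mimrosdigo' matches the regular reflex exactly, so the pair is cognate.

yes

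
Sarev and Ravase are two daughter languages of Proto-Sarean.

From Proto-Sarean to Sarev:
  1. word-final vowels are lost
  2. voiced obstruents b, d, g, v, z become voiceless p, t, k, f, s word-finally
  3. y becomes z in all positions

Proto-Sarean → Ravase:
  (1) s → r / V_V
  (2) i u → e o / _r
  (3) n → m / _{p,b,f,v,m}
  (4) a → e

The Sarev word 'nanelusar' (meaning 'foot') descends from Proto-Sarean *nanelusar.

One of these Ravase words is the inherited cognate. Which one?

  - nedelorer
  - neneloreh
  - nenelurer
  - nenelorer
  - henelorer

Ravase: start from *nanelusar.
  rule 1 (rhotacism): nanelusar → nanelurar
  rule 2 (pre-rhotic lowering): nanelurar → nanelorar
  rule 3: no change — nanelorar
  rule 4 (vowel merger): nanelorar → nenelorer
  ⇒ Ravase nenelorer
Among the options, 'nenelorer' alone shows every Ravase change applied in order.

nenelorer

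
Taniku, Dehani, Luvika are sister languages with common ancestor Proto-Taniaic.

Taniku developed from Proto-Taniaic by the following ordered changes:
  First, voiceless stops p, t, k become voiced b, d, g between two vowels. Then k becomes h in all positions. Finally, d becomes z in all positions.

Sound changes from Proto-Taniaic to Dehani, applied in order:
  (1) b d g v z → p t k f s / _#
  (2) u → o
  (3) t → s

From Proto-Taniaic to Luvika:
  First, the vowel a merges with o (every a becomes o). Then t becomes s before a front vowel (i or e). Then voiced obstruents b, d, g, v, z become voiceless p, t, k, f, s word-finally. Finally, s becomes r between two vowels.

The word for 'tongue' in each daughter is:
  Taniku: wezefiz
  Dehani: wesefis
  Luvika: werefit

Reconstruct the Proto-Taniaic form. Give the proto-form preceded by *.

*wetefid

Position 3: Taniku has z, Dehani has s, Luvika has r. Taking the neighbouring segments as reconstructed: Taniku z could go back to *t or *d or *z; Dehani s could go back to *t or *s; Luvika r could go back to *t or *s or *r — the one source consistent with every daughter is *t.
Position 7: Taniku has z, Dehani has s, Luvika has t. Taking the neighbouring segments as reconstructed: Taniku z could go back to *d or *z; Dehani s could go back to *t or *d or *s or *z; Luvika t could go back to *t or *d — the one source consistent with every daughter is *d.
The remaining positions agree across the daughters. Check the candidate against every language:
Taniku: *wetefid > wedefid > wezefiz  (by intervocalic voicing, unconditioned shift)
Dehani: *wetefid > wetefit > wesefis  (by final devoicing, unconditioned shift)
Luvika: *wetefid
  wetefid (rule 1 does not apply)
  wetefid → wesefid   [palatalisation]
  wesefid → wesefit   [final devoicing]
  wesefit → werefit   [rhotacism]
  giving Luvika werefit.
No other proto-form is consistent with every reflex, so the reconstruction is *wetefid.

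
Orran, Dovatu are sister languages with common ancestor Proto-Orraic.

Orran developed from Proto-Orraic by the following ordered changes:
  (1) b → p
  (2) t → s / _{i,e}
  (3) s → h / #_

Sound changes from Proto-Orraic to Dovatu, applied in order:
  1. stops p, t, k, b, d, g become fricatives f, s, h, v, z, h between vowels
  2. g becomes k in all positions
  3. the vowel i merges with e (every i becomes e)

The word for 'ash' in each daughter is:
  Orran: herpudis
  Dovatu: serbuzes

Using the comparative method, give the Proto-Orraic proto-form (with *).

Position 7: Orran has i, Dovatu has e. Orran preserves i here (none of its changes turn any other segment into i), so the proto-segment is *i.
Position 1: Orran has h, Dovatu has s. Taking the neighbouring segments as reconstructed: Orran h could go back to *t or *s or *h; Dovatu s can only go back to *s — the one source consistent with every daughter is *s.
Position 4: Orran has p, Dovatu has b. Dovatu preserves b here (none of its changes turn any other segment into b), so the proto-segment is *b.
Continuing position by position gives *serbudis; check it forward:
Orran: start from *serbudis.
  rule 1 (unconditioned shift): serbudis → serpudis
  rule 2: no change — serpudis
  rule 3 (debuccalisation): serpudis → herpudis
  ⇒ Orran herpudis
Dovatu: *serbudis
  serbudis → serbuzis   [intervocalic lenition]
  serbuzis (rule 2 does not apply)
  serbuzis → serbuzes   [vowel merger]
  giving Dovatu serbuzes.
Only *serbudis yields all of Orran herpudis, Dovatu serbuzes.

*serbudis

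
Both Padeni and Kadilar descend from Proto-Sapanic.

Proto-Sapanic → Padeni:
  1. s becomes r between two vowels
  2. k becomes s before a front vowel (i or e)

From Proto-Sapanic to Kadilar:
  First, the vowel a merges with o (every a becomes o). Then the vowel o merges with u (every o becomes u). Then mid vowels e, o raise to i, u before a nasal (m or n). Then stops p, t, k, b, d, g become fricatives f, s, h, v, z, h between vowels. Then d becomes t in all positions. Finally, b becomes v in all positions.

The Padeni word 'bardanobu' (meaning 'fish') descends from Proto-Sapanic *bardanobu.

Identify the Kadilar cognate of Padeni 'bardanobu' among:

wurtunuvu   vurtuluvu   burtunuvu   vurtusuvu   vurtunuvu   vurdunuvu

vurtunuvu

Kadilar: start from *bardanobu.
  rule 1 (vowel merger): bardanobu → bordonobu
  rule 2 (vowel merger): bordonobu → burdunubu
  rule 3: no change — burdunubu
  rule 4 (intervocalic lenition): burdunubu → burdunuvu
  rule 5 (unconditioned shift): burdunuvu → burtunuvu
  rule 6 (unconditioned shift): burtunuvu → vurtunuvu
  ⇒ Kadilar vurtunuvu
Among the options, 'vurtunuvu' alone shows every Kadilar change applied in order.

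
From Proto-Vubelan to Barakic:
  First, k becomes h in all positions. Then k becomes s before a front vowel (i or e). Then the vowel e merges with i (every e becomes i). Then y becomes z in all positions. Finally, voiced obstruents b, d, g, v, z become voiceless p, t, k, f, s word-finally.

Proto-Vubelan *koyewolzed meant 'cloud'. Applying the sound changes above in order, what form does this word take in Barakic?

Barakic: start from *koyewolzed.
  rule 1 (unconditioned shift): koyewolzed → hoyewolzed
  rule 2: no change — hoyewolzed
  rule 3 (vowel merger): hoyewolzed → hoyiwolzid
  rule 4 (unconditioned shift): hoyiwolzid → hoziwolzid
  rule 5 (final devoicing): hoziwolzid → hoziwolzit
  ⇒ Barakic hoziwolzit

hoziwolzit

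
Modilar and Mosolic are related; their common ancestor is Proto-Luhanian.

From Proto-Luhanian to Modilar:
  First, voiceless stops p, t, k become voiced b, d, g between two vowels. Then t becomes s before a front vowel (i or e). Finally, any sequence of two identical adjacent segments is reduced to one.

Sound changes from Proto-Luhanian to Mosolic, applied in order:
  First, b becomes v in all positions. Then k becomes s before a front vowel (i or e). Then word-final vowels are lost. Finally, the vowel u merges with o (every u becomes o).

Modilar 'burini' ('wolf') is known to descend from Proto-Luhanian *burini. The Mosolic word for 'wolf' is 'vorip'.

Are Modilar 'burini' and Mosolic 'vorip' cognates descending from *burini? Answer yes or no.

Derive the expected Mosolic reflex of *burini:
Mosolic: *burini
  burini → vurini   [unconditioned shift]
  vurini (rule 2 does not apply)
  vurini → vurin   [apocope]
  vurin → vorin   [vowel merger]
  giving Mosolic vorin.
The regular Mosolic reflex would be 'vorin', but the attested form is 'vorip'. The correspondence is irregular, so they are not cognates (the Mosolic form has a different source).

no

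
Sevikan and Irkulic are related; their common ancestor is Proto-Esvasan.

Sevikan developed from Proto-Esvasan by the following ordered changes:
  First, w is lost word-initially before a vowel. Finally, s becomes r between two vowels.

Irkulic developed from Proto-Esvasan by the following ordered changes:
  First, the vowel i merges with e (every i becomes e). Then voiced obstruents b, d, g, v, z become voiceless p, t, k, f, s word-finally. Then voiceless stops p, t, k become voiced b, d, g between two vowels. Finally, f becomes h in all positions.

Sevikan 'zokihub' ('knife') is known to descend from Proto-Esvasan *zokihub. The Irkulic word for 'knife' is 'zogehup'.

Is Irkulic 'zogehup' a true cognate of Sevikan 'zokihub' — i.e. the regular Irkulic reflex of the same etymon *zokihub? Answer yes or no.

Derive the expected Irkulic reflex of *zokihub:
Irkulic: start from *zokihub.
  rule 1 (vowel merger): zokihub → zokehub
  rule 2 (final devoicing): zokehub → zokehup
  rule 3 (intervocalic voicing): zokehup → zogehup
  rule 4: no change — zogehup
  ⇒ Irkulic zogehup
Irkulic 'zogehup' matches the regular reflex exactly, so the pair is cognate.

yes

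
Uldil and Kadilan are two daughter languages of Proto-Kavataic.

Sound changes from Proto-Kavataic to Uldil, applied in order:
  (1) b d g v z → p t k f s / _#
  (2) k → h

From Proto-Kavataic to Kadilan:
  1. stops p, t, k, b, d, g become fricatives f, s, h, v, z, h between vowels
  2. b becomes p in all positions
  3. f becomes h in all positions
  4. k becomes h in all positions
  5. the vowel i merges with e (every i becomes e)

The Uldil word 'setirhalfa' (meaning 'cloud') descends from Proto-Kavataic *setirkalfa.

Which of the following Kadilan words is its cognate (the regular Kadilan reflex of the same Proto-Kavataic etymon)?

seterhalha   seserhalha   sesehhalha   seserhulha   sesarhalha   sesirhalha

seserhalha

Kadilan: *setirkalfa > sesirkalfa > sesirkalha > sesirhalha > seserhalha  (by intervocalic lenition, unconditioned shift, unconditioned shift, vowel merger)
Among the options, 'seserhalha' alone shows every Kadilan change applied in order.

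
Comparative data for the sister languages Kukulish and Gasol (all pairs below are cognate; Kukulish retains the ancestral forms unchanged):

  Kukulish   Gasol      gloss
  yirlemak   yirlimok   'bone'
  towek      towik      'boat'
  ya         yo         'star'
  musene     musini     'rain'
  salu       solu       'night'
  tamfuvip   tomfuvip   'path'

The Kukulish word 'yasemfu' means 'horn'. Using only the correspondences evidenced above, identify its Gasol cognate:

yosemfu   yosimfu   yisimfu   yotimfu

yosimfu

yirlemak ~ yirlimok, salu ~ solu — Kukulish a corresponds to Gasol o after a consonant, before a consonant other than r, m, n, p, b, f, v.
yirlemak ~ yirlimok — Kukulish e corresponds to Gasol i after a consonant, before a nasal.
Applying these to Kukulish 'yasemfu':
  yasemfu → yosemfu   (a→o after a consonant, before a consonant other than r, m, n, p, b, f, v)
  yosemfu → yosimfu   (e→i after a consonant, before a nasal)
So the Gasol cognate is 'yosimfu'.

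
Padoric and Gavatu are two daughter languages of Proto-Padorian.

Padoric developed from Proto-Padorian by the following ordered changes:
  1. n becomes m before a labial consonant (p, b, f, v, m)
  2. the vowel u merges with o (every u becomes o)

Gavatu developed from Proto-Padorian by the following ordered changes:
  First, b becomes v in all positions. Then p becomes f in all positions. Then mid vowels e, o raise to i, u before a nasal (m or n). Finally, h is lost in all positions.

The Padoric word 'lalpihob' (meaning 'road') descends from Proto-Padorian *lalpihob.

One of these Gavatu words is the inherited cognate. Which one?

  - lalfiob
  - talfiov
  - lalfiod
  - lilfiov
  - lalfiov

Gavatu: *lalpihob
  lalpihob → lalpihov   [unconditioned shift]
  lalpihov → lalfihov   [unconditioned shift]
  lalfihov (rule 3 does not apply)
  lalfihov → lalfiov   [h-loss]
  giving Gavatu lalfiov.

lalfiov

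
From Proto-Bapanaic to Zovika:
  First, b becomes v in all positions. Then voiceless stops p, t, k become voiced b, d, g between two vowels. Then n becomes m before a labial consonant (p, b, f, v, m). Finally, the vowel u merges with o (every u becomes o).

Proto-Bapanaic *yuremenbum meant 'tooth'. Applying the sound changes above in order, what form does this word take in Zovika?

Zovika: start from *yuremenbum.
  rule 1 (unconditioned shift): yuremenbum → yuremenvum
  rule 2: no change — yuremenvum
  rule 3 (nasal place assimilation): yuremenvum → yurememvum
  rule 4 (vowel merger): yurememvum → yorememvom
  ⇒ Zovika yorememvom

yorememvom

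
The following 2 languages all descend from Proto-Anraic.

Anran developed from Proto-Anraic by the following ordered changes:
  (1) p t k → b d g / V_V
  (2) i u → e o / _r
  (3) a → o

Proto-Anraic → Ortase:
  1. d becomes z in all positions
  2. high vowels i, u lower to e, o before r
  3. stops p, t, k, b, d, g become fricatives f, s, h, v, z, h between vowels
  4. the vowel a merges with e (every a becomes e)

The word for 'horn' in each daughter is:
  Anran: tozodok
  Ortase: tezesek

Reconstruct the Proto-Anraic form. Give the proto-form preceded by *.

*tazatak

Position 2: Anran has o, Ortase has e. Taking the neighbouring segments as reconstructed: Anran o could go back to *a or *o; Ortase e could go back to *a or *e — the one source consistent with every daughter is *a.
Position 6: Anran has o, Ortase has e. Taking the neighbouring segments as reconstructed: Anran o could go back to *a or *o; Ortase e could go back to *a or *e — the one source consistent with every daughter is *a.
Position 4: Anran has o, Ortase has e. Taking the neighbouring segments as reconstructed: Anran o could go back to *a or *o; Ortase e could go back to *a or *e — the one source consistent with every daughter is *a.
This points to *tazatak. Verify forward in each daughter:
Anran: *tazatak
  tazatak → tazadak   [intervocalic voicing]
  tazadak (rule 2 does not apply)
  tazadak → tozodok   [vowel merger]
  giving Anran tozodok.
Ortase: start from *tazatak.
  rule 1: no change — tazatak
  rule 2: no change — tazatak
  rule 3 (intervocalic lenition): tazatak → tazasak
  rule 4 (vowel merger): tazasak → tezesek
  ⇒ Ortase tezesek
*tazatak is the unique common source.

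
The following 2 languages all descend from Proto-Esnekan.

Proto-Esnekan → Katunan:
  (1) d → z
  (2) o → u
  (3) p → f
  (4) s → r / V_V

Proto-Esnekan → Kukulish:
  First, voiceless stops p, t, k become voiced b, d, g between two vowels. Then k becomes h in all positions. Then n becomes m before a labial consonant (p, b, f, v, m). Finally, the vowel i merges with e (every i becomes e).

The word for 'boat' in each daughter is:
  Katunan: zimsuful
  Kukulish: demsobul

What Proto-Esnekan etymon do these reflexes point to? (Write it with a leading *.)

*dimsopul

Position 1: Katunan has z, Kukulish has d. Taking the neighbouring segments as reconstructed: Katunan z could go back to *d or *z; Kukulish d can only go back to *d — the one source consistent with every daughter is *d.
Position 5: Katunan has u, Kukulish has o. Kukulish preserves o here (none of its changes turn any other segment into o), so the proto-segment is *o.
Verify the candidate proto-form against each daughter:
Katunan: *dimsopul > zimsopul > zimsupul > zimsuful  (by unconditioned shift, vowel merger, unconditioned shift)
Kukulish: *dimsopul
  dimsopul → dimsobul   [intervocalic voicing]
  dimsobul (rule 2 does not apply)
  dimsobul (rule 3 does not apply)
  dimsobul → demsobul   [vowel merger]
  giving Kukulish demsobul.
Only *dimsopul yields all of Katunan zimsuful, Kukulish demsobul.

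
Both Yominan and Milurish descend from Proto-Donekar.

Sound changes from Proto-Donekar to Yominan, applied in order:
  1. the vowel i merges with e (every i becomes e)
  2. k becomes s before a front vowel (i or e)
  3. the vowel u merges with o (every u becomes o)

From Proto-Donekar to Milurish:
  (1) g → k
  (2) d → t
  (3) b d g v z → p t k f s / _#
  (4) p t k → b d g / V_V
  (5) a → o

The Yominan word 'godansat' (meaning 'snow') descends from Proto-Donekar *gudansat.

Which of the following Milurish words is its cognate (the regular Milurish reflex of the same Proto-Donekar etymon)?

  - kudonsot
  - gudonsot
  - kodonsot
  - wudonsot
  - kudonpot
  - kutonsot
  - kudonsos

kudonsot

Milurish: start from *gudansat.
  rule 1 (unconditioned shift): gudansat → kudansat
  rule 2 (unconditioned shift): kudansat → kutansat
  rule 3: no change — kutansat
  rule 4 (intervocalic voicing): kutansat → kudansat
  rule 5 (vowel merger): kudansat → kudonsot
  ⇒ Milurish kudonsot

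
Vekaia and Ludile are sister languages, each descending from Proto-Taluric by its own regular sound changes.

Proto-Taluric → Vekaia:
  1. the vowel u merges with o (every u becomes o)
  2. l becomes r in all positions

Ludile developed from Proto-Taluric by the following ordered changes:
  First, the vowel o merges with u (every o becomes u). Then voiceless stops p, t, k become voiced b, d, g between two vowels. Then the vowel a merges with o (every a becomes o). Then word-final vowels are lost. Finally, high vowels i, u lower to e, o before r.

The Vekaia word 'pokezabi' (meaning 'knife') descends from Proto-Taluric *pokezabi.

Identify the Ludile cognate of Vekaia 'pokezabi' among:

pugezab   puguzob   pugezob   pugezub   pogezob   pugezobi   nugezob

Ludile: *pokezabi > pukezabi > pugezabi > pugezobi > pugezob  (by vowel merger, intervocalic voicing, vowel merger, apocope)
The other candidates each miss or misapply at least one Ludile change.

pugezob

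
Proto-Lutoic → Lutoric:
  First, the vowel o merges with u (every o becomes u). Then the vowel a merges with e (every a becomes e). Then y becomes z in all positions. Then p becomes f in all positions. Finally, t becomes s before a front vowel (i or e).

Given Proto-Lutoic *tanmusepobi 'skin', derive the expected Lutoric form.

senmusefubi

Lutoric: start from *tanmusepobi.
  rule 1 (vowel merger): tanmusepobi → tanmusepubi
  rule 2 (vowel merger): tanmusepubi → tenmusepubi
  rule 3: no change — tenmusepubi
  rule 4 (unconditioned shift): tenmusepubi → tenmusefubi
  rule 5 (palatalisation): tenmusefubi → senmusefubi
  ⇒ Lutoric senmusefubi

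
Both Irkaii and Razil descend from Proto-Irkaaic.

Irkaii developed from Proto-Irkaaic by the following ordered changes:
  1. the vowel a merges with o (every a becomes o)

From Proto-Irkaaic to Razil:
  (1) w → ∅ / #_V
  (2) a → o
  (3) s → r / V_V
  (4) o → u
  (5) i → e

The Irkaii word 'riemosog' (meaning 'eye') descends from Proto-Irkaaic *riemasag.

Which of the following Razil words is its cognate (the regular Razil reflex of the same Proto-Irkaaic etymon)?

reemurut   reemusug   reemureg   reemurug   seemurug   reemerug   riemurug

reemurug

Razil: *riemasag > riemosog > riemorog > riemurug > reemurug  (by vowel merger, rhotacism, vowel merger, vowel merger)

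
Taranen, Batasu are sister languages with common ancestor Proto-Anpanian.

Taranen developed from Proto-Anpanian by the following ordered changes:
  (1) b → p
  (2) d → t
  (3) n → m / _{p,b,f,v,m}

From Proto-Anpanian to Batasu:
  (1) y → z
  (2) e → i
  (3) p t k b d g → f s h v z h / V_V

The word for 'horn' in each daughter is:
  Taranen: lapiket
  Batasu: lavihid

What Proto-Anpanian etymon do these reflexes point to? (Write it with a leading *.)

*labiked

Position 7: Taranen has t, Batasu has d. Batasu preserves d here (none of its changes turn any other segment into d), so the proto-segment is *d.
Position 5: Taranen has k, Batasu has h. Taranen preserves k here (none of its changes turn any other segment into k), so the proto-segment is *k.
Position 6: Taranen has e, Batasu has i. Taranen preserves e here (none of its changes turn any other segment into e), so the proto-segment is *e.
This points to *labiked. Verify forward in each daughter:
Taranen: *labiked
  labiked → lapiked   [unconditioned shift]
  lapiked → lapiket   [unconditioned shift]
  lapiket (rule 3 does not apply)
  giving Taranen lapiket.
Batasu: *labiked
  labiked (rule 1 does not apply)
  labiked → labikid   [vowel merger]
  labikid → lavihid   [intervocalic lenition]
  giving Batasu lavihid.
No other proto-form is consistent with every reflex, so the reconstruction is *labiked.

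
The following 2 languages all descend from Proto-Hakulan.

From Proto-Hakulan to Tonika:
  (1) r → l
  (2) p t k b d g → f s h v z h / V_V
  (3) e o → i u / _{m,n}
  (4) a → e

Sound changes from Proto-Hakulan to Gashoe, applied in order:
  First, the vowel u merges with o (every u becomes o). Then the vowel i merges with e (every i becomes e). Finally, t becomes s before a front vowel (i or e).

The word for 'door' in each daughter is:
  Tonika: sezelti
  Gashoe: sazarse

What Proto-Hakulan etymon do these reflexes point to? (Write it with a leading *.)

Position 4: Tonika has e, Gashoe has a. Gashoe preserves a here (none of its changes turn any other segment into a), so the proto-segment is *a.
Position 7: Tonika has i, Gashoe has e. Taking the neighbouring segments as reconstructed: Tonika i can only go back to *i; Gashoe e could go back to *e or *i — the one source consistent with every daughter is *i.
Position 2: Tonika has e, Gashoe has a. Gashoe preserves a here (none of its changes turn any other segment into a), so the proto-segment is *a.
Verify the candidate proto-form against each daughter:
Tonika: start from *sazarti.
  rule 1 (unconditioned shift): sazarti → sazalti
  rule 2: no change — sazalti
  rule 3: no change — sazalti
  rule 4 (vowel merger): sazalti → sezelti
  ⇒ Tonika sezelti
Gashoe: *sazarti > sazarte > sazarse  (by vowel merger, palatalisation)
No other proto-form is consistent with every reflex, so the reconstruction is *sazarti.

*sazarti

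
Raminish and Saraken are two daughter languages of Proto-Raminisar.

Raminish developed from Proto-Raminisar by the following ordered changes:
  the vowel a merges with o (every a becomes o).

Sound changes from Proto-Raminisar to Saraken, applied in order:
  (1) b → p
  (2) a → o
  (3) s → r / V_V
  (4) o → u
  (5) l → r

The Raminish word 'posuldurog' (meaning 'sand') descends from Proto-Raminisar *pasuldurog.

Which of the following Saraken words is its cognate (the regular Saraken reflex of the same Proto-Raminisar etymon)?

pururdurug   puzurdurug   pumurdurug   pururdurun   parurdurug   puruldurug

pururdurug

Saraken: *pasuldurog
  pasuldurog (rule 1 does not apply)
  pasuldurog → posuldurog   [vowel merger]
  posuldurog → poruldurog   [rhotacism]
  poruldurog → puruldurug   [vowel merger]
  puruldurug → pururdurug   [unconditioned shift]
  giving Saraken pururdurug.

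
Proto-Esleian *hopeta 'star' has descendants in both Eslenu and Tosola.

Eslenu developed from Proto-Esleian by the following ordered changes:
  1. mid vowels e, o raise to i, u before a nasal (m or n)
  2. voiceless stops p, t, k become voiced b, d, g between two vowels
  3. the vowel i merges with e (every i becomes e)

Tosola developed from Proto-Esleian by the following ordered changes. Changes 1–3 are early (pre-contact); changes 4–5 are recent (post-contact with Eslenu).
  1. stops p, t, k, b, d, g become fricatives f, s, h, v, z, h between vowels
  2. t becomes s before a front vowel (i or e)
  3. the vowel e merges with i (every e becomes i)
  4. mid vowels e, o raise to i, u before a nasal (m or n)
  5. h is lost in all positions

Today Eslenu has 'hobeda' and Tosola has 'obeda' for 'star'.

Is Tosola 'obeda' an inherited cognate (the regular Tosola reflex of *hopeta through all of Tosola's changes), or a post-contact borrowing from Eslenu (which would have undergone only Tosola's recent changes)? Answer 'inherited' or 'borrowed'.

borrowed

If inherited, *hopeta would pass through all of Tosola's changes:
Tosola: *hopeta
  hopeta → hofesa   [intervocalic lenition]
  hofesa (rule 2 does not apply)
  hofesa → hofisa   [vowel merger]
  hofisa (rule 4 does not apply)
  hofisa → ofisa   [h-loss]
  giving Tosola ofisa.
If borrowed from Eslenu 'hobeda' after the early changes, it would undergo only the recent ones:
  rule 4 (pre-nasal raising): no change (hobeda)
  rule 5 (h-loss): hobeda → obeda
  ⇒ as a loan: obeda
Tosola 'obeda' matches the loan outcome 'obeda', not the inherited 'ofisa' — it skipped the early Tosola changes, so it was borrowed from Eslenu.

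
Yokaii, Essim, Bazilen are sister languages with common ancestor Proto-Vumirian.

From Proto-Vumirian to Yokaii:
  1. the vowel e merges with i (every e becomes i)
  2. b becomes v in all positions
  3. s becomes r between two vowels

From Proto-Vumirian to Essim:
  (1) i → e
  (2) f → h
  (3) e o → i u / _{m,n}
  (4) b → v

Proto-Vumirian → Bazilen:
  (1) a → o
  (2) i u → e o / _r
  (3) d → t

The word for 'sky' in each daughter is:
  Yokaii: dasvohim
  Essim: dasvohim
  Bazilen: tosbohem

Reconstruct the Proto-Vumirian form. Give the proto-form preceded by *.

Position 2: Yokaii has a, Essim has a, Bazilen has o. Yokaii preserves a here (none of its changes turn any other segment into a), so the proto-segment is *a.
Position 7: Yokaii has i, Essim has i, Bazilen has e. Taking the neighbouring segments as reconstructed: Yokaii i could go back to *e or *i; Essim i could go back to *e or *i; Bazilen e can only go back to *e — the one source consistent with every daughter is *e.
This points to *dasbohem. Verify forward in each daughter:
Yokaii: *dasbohem
  dasbohem → dasbohim   [vowel merger]
  dasbohim → dasvohim   [unconditioned shift]
  dasvohim (rule 3 does not apply)
  giving Yokaii dasvohim.
Essim: *dasbohem > dasbohim > dasvohim  (by pre-nasal raising, unconditioned shift)
Bazilen: *dasbohem > dosbohem > tosbohem  (by vowel merger, unconditioned shift)
Only *dasbohem yields all of Yokaii dasvohim, Essim dasvohim, Bazilen tosbohem.

*dasbohem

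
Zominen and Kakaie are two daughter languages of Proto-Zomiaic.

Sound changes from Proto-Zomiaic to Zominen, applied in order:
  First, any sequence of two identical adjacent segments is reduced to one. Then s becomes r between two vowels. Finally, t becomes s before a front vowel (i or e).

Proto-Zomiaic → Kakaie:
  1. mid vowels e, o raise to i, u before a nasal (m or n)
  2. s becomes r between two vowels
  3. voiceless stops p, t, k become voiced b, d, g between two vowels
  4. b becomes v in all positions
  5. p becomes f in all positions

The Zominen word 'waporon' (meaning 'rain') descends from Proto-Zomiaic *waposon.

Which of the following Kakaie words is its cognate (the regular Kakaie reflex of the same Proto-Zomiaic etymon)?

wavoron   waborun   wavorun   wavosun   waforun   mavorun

wavorun

Kakaie: *waposon
  waposon → waposun   [pre-nasal raising]
  waposun → waporun   [rhotacism]
  waporun → waborun   [intervocalic voicing]
  waborun → wavorun   [unconditioned shift]
  wavorun (rule 5 does not apply)
  giving Kakaie wavorun.
The other candidates each miss or misapply at least one Kakaie change.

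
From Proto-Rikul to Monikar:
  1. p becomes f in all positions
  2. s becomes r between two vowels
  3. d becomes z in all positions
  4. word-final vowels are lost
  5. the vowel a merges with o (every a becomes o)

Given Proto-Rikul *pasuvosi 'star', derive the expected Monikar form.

Monikar: start from *pasuvosi.
  rule 1 (unconditioned shift): pasuvosi → fasuvosi
  rule 2 (rhotacism): fasuvosi → faruvori
  rule 3: no change — faruvori
  rule 4 (apocope): faruvori → faruvor
  rule 5 (vowel merger): faruvor → foruvor
  ⇒ Monikar foruvor

foruvor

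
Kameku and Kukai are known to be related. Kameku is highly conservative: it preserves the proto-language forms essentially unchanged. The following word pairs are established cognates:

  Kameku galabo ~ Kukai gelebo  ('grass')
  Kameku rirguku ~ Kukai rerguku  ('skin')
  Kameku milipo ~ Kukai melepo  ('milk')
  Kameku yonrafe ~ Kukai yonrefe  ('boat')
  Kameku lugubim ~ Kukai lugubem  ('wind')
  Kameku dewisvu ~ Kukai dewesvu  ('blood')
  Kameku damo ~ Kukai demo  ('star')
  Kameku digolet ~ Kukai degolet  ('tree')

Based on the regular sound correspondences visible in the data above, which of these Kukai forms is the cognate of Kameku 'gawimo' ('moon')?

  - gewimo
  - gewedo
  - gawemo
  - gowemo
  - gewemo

gewemo

galabo ~ gelebo — Kameku a corresponds to Kukai e after a consonant, before a consonant other than r, m, n, p, b, f, v.
lugubim ~ lugubem — Kameku i corresponds to Kukai e after a consonant, before a nasal.
Applying these to Kameku 'gawimo':
  gawimo → gewimo   (a→e after a consonant, before a consonant other than r, m, n, p, b, f, v)
  gewimo → gewemo   (i→e after a consonant, before a nasal)
So the Kukai cognate is 'gewemo'.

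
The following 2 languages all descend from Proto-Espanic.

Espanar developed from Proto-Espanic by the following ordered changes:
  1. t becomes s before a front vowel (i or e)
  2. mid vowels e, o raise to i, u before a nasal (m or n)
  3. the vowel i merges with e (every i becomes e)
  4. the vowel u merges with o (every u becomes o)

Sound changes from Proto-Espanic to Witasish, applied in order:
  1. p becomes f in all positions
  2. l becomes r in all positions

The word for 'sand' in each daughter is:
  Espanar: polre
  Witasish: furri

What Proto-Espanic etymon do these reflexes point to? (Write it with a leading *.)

Position 1: Espanar has p, Witasish has f. Espanar preserves p here (none of its changes turn any other segment into p), so the proto-segment is *p.
Position 3: Espanar has l, Witasish has r. Espanar preserves l here (none of its changes turn any other segment into l), so the proto-segment is *l.
Position 2: Espanar has o, Witasish has u. Witasish preserves u here (none of its changes turn any other segment into u), so the proto-segment is *u.
Continuing position by position gives *pulri; check it forward:
Espanar: start from *pulri.
  rule 1: no change — pulri
  rule 2: no change — pulri
  rule 3 (vowel merger): pulri → pulre
  rule 4 (vowel merger): pulre → polre
  ⇒ Espanar polre
Witasish: *pulri
  pulri → fulri   [unconditioned shift]
  fulri → furri   [unconditioned shift]
  giving Witasish furri.
No other proto-form is consistent with every reflex, so the reconstruction is *pulri.

*pulri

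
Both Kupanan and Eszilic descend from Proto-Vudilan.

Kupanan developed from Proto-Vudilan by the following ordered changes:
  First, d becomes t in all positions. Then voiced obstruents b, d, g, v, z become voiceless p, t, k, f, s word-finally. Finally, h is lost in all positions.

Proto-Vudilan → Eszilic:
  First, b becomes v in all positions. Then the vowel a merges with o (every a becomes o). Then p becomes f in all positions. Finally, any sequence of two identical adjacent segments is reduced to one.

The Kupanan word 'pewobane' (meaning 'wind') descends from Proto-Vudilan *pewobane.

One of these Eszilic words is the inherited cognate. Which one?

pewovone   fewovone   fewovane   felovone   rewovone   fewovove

Eszilic: *pewobane > pewovane > pewovone > fewovone  (by unconditioned shift, vowel merger, unconditioned shift)

fewovone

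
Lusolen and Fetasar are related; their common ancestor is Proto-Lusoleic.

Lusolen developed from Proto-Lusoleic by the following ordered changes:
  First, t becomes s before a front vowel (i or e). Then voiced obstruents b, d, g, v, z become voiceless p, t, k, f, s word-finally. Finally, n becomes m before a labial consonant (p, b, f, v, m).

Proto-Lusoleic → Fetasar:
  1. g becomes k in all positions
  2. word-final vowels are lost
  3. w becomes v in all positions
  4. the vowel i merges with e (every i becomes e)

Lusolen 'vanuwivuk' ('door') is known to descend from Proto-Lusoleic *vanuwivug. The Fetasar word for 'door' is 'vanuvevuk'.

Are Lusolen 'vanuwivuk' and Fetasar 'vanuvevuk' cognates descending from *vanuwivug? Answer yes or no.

Derive the expected Fetasar reflex of *vanuwivug:
Fetasar: *vanuwivug > vanuwivuk > vanuvivuk > vanuvevuk  (by unconditioned shift, unconditioned shift, vowel merger)
Fetasar 'vanuvevuk' matches the regular reflex exactly, so the pair is cognate.

yes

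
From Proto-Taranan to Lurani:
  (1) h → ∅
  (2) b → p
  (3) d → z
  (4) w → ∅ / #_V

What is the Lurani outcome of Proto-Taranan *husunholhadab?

usunolazap

Lurani: start from *husunholhadab.
  rule 1 (h-loss): husunholhadab → usunoladab
  rule 2 (unconditioned shift): usunoladab → usunoladap
  rule 3 (unconditioned shift): usunoladap → usunolazap
  rule 4: no change — usunolazap
  ⇒ Lurani usunolazap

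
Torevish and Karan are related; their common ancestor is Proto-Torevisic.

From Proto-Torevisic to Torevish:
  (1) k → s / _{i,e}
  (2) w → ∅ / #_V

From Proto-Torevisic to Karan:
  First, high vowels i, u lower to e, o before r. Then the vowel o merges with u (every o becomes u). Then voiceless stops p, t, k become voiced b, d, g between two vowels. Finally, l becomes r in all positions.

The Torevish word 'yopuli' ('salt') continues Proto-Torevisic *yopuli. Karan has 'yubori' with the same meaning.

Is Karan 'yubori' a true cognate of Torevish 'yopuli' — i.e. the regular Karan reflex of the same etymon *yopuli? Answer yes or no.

Derive the expected Karan reflex of *yopuli:
Karan: *yopuli
  yopuli (rule 1 does not apply)
  yopuli → yupuli   [vowel merger]
  yupuli → yubuli   [intervocalic voicing]
  yubuli → yuburi   [unconditioned shift]
  giving Karan yuburi.
The regular Karan reflex would be 'yuburi', but the attested form is 'yubori'. The correspondence is irregular, so they are not cognates (the Karan form has a different source).

no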